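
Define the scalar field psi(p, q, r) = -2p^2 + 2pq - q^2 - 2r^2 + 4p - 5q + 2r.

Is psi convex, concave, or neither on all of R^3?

concave

psi is quadratic, so its Hessian is the constant matrix H = [[-4, 2, 0], [2, -2, 0], [0, 0, -4]].
Leading principal minors: -4, 4, -16.
Signs alternate −, +, − ⇒ H ≺ 0 ⇒ concave.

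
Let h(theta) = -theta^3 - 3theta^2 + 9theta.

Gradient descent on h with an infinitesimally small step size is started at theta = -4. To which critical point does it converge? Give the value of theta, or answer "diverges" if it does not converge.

h'(theta) = -3(theta - 1)(theta + 3), so h'(-4) = -15.
Gradient descent moves in the -h' direction, i.e. theta is increasing.
The nearest critical point in that direction is theta = -3, where h'' = 12 > 0 (a local minimum). The iterate converges there.

-3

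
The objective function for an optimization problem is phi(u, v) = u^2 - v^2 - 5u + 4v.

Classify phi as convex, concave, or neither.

neither

phi is quadratic, so its Hessian is the constant matrix H = [[2, 0], [0, -2]].
det(H) = -4, tr(H) = 0.
det(H) < 0, so H is indefinite: neither convex nor concave.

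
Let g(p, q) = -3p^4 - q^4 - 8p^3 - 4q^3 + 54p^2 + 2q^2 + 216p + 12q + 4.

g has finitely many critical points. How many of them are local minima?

1

g separates as a function of p plus a function of q, so ∇g=0 decouples.
∂g/∂p = -12(p - 3)(p + 2)(p + 3) = 0 at p ∈ {-3, -2, 3}; ∂g/∂q = -4(q - 1)(q + 1)(q + 3) = 0 at q ∈ {-3, -1, 1}.
The Hessian is diagonal: diag(g_pp, g_qq). Second derivatives: g_pp(-3)=-72, g_pp(-2)=60, g_pp(3)=-360; g_qq(-3)=-32, g_qq(-1)=16, g_qq(1)=-32.
Local minima occur where both diagonal entries positive: (-2, -1). Count: 1.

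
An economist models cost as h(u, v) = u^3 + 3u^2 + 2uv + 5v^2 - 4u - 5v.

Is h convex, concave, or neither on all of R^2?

neither

The term u^3 is cubic, so the Hessian is not constant.
∂²h/∂u² = 6u + 6, which takes both signs as u varies (negative for sufficiently negative u). A diagonal entry of the Hessian changing sign means the Hessian is neither positive- nor negative-semidefinite on all of R^2.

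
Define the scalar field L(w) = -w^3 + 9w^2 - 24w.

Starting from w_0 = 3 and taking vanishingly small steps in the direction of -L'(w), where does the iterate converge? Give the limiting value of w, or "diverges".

L'(w) = -3(w - 4)(w - 2), so L'(3) = 3.
Gradient descent moves in the -L' direction, i.e. w is decreasing.
The nearest critical point in that direction is w = 2, where L'' = 6 > 0 (a local minimum). The iterate converges there.

2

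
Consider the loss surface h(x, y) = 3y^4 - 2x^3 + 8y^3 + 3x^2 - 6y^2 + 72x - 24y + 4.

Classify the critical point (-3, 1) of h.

local minimum

The mixed partial ∂²h/∂x∂y is 0, so the Hessian at any point is diag(h_xx, h_yy) = diag(6(-2x + 1), 12(3y^2 + 4y - 1)).
At (-3, 1): H = diag(42, 72).
Both eigenvalues are positive, so H is positive definite: a local minimum.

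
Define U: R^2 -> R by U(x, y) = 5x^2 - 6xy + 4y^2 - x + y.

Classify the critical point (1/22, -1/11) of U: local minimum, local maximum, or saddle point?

local minimum

The Hessian of U is constant: H = [[10, -6], [-6, 8]].
det(H) = 10·8 − (-6)² = 44.
det(H) > 0 and tr(H) = 18 > 0, so H is positive definite and the point is a local minimum.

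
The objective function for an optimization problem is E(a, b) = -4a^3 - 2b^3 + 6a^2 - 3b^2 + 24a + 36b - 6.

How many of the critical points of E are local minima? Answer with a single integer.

E separates as a function of a plus a function of b, so ∇E=0 decouples.
∂E/∂a = -12(a - 2)(a + 1) = 0 at a ∈ {-1, 2}; ∂E/∂b = -6(b - 2)(b + 3) = 0 at b ∈ {-3, 2}.
The Hessian is diagonal: diag(E_aa, E_bb). Second derivatives: E_aa(-1)=36, E_aa(2)=-36; E_bb(-3)=30, E_bb(2)=-30.
Local minima occur where both diagonal entries positive: (-1, -3). Count: 1.

1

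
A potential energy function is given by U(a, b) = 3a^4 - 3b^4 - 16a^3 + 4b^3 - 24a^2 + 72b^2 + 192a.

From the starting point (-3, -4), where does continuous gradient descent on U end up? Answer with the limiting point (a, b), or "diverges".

U is separable, so gradient descent decouples: a follows -∂U/∂a, b follows -∂U/∂b.
∂U/∂a = 12(a - 4)(a - 2)(a + 2); at a=-3 this is -420, so a increases.
∂U/∂b = -12b(b - 4)(b + 3); at b=-4 this is 384, so b decreases.
The b-coordinate has no critical point in that direction and runs off to infinity.

diverges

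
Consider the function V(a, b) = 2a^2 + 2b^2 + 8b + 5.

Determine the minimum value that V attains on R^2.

V(a,b) separates as P(a) + Q(b) + 5, so its minimum is min P + min Q + 5.
P'(a) = 4a vanishes at a ∈ {0}; Q'(b) = 4b + 8 vanishes at b ∈ {-2}.
Local minima of P (where P''>0): P(0)=0. Local minima of Q: Q(-2)=-8.
So the global minimum of V is P(0) + Q(-2) + 5 = 0 − 8 + 5 = -3, attained at (0, -2).

-3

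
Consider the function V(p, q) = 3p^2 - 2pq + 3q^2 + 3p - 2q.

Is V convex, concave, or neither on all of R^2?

V is quadratic, so its Hessian is the constant matrix H = [[6, -2], [-2, 6]].
det(H) = 32, tr(H) = 12.
det(H) > 0 and tr(H) > 0, so H is positive definite everywhere: convex.

convex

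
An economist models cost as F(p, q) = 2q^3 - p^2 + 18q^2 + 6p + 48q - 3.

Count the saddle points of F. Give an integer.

1

F separates as a function of p plus a function of q, so ∇F=0 decouples.
∂F/∂p = -2(p - 3) = 0 at p ∈ {3}; ∂F/∂q = 6(q + 2)(q + 4) = 0 at q ∈ {-4, -2}.
The Hessian is diagonal: diag(F_pp, F_qq). Second derivatives: F_pp(3)=-2; F_qq(-4)=-12, F_qq(-2)=12.
Saddle points occur where the two diagonal entries have opposite signs: (3, -2). Count: 1.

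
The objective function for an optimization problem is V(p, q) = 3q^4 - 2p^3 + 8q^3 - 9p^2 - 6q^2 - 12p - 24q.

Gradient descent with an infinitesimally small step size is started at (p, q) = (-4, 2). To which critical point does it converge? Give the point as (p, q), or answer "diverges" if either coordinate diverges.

V is separable, so gradient descent decouples: p follows -∂V/∂p, q follows -∂V/∂q.
∂V/∂p = -6(p + 1)(p + 2); at p=-4 this is -36, so p increases.
∂V/∂q = 12(q - 1)(q + 1)(q + 2); at q=2 this is 144, so q decreases.
p converges to its nearest critical value -2 (a local min of the p-part); q converges to 1. The iterate converges to (-2, 1).

(-2, 1)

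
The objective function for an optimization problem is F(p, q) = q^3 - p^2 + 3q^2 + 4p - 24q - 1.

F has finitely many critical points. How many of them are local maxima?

1

F separates as a function of p plus a function of q, so ∇F=0 decouples.
∂F/∂p = -2(p - 2) = 0 at p ∈ {2}; ∂F/∂q = 3(q - 2)(q + 4) = 0 at q ∈ {-4, 2}.
The Hessian is diagonal: diag(F_pp, F_qq). Second derivatives: F_pp(2)=-2; F_qq(-4)=-18, F_qq(2)=18.
Local maxima occur where both diagonal entries negative: (2, -4). Count: 1.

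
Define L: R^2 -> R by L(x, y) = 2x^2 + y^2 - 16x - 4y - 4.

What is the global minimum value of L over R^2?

-40

L(x,y) separates as P(x) + Q(y) − 4, so its minimum is min P + min Q − 4.
P'(x) = 4x - 16 vanishes at x ∈ {4}; Q'(y) = 2y - 4 vanishes at y ∈ {2}.
Local minima of P (where P''>0): P(4)=-32. Local minima of Q: Q(2)=-4.
So the global minimum of L is P(4) + Q(2) − 4 = -32 − 4 − 4 = -40, attained at (4, 2).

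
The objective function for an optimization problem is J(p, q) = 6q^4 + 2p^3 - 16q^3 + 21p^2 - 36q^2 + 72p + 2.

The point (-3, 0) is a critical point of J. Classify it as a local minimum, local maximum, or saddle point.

The mixed partial ∂²J/∂p∂q is 0, so the Hessian at any point is diag(J_pp, J_qq) = diag(6(2p + 7), 24(3q^2 - 4q - 3)).
At (-3, 0): H = diag(6, -72).
The eigenvalues have opposite signs, so H is indefinite: a saddle point.

saddle point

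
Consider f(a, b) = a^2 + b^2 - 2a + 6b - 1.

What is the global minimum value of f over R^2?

f(a,b) separates as P(a) + Q(b) − 1, so its minimum is min P + min Q − 1.
P'(a) = 2a - 2 vanishes at a ∈ {1}; Q'(b) = 2b + 6 vanishes at b ∈ {-3}.
Local minima of P (where P''>0): P(1)=-1. Local minima of Q: Q(-3)=-9.
So the global minimum of f is P(1) + Q(-3) − 1 = -1 − 9 − 1 = -11, attained at (1, -3).

-11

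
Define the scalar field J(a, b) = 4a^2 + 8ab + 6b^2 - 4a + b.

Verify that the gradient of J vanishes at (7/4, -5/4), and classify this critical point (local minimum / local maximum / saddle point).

∇J = (8a + 8b - 4, 8a + 12b + 1); substituting (7/4, -5/4) gives ∇J = (0, 0), so (7/4, -5/4) is indeed a critical point.
The Hessian of J is constant: H = [[8, 8], [8, 12]].
det(H) = 8·12 − 8² = 32.
det(H) > 0 and tr(H) = 20 > 0, so H is positive definite and the point is a local minimum.

local minimum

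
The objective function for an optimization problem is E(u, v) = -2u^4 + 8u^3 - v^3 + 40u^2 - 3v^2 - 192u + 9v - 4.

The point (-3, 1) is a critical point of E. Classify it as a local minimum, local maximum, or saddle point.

The mixed partial ∂²E/∂u∂v is 0, so the Hessian at any point is diag(E_uu, E_vv) = diag(8(-3u^2 + 6u + 10), -6(v + 1)).
At (-3, 1): H = diag(-280, -12).
Both eigenvalues are negative, so H is negative definite: a local maximum.

local maximum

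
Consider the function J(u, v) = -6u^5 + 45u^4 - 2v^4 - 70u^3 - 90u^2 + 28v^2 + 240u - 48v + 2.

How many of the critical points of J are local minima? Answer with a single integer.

2

J separates as a function of u plus a function of v, so ∇J=0 decouples.
∂J/∂u = -30(u - 4)(u - 2)(u - 1)(u + 1) = 0 at u ∈ {-1, 1, 2, 4}; ∂J/∂v = -8(v - 2)(v - 1)(v + 3) = 0 at v ∈ {-3, 1, 2}.
The Hessian is diagonal: diag(J_uu, J_vv). Second derivatives: J_uu(-1)=900, J_uu(1)=-180, J_uu(2)=180, J_uu(4)=-900; J_vv(-3)=-160, J_vv(1)=32, J_vv(2)=-40.
Local minima occur where both diagonal entries positive: (-1, 1), (2, 1). Count: 2.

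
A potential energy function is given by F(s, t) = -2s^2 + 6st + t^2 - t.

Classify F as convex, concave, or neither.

F is quadratic, so its Hessian is the constant matrix H = [[-4, 6], [6, 2]].
det(H) = -44, tr(H) = -2.
det(H) < 0, so H is indefinite: neither convex nor concave.

neither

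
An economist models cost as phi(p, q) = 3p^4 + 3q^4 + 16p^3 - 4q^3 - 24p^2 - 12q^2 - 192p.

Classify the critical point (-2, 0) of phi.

The mixed partial ∂²phi/∂p∂q is 0, so the Hessian at any point is diag(phi_pp, phi_qq) = diag(12(3p^2 + 8p - 4), 12(3q^2 - 2q - 2)).
At (-2, 0): H = diag(-96, -24).
Both eigenvalues are negative, so H is negative definite: a local maximum.

local maximum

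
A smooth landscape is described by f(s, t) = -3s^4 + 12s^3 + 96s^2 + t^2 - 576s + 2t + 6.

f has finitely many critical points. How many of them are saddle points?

2

f separates as a function of s plus a function of t, so ∇f=0 decouples.
∂f/∂s = -12(s - 4)(s - 3)(s + 4) = 0 at s ∈ {-4, 3, 4}; ∂f/∂t = 2(t + 1) = 0 at t ∈ {-1}.
The Hessian is diagonal: diag(f_ss, f_tt). Second derivatives: f_ss(-4)=-672, f_ss(3)=84, f_ss(4)=-96; f_tt(-1)=2.
Saddle points occur where the two diagonal entries have opposite signs: (-4, -1), (4, -1). Count: 2.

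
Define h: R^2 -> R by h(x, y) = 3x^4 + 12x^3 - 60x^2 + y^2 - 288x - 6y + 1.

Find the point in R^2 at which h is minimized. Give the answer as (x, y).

(3, 3)

h(x,y) separates as P(x) + Q(y) + 1, so its minimum is min P + min Q + 1.
P'(x) = 12(x - 3)(x + 2)(x + 4) vanishes at x ∈ {-4, -2, 3}; Q'(y) = 2y - 6 vanishes at y ∈ {3}.
Local minima of P (where P''>0): P(-4)=192, P(3)=-837. Local minima of Q: Q(3)=-9.
So the global minimum of h is P(3) + Q(3) + 1 = -837 − 9 + 1 = -845, attained at (3, 3).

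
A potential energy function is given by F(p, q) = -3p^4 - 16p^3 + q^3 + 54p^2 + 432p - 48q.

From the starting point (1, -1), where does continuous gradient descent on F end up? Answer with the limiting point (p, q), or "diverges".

(-3, 4)

F is separable, so gradient descent decouples: p follows -∂F/∂p, q follows -∂F/∂q.
∂F/∂p = -12(p - 3)(p + 3)(p + 4); at p=1 this is 480, so p decreases.
∂F/∂q = 3(q - 4)(q + 4); at q=-1 this is -45, so q increases.
p converges to its nearest critical value -3 (a local min of the p-part); q converges to 4. The iterate converges to (-3, 4).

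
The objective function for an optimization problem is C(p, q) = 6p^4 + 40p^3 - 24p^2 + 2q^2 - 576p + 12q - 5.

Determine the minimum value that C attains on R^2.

-855

C(p,q) separates as A(p) + B(q) − 5, so its minimum is min A + min B − 5.
A'(p) = 24(p - 2)(p + 3)(p + 4) vanishes at p ∈ {-4, -3, 2}; B'(q) = 4q + 12 vanishes at q ∈ {-3}.
Local minima of A (where A''>0): A(-4)=896, A(2)=-832. Local minima of B: B(-3)=-18.
So the global minimum of C is A(2) + B(-3) − 5 = -832 − 18 − 5 = -855, attained at (2, -3).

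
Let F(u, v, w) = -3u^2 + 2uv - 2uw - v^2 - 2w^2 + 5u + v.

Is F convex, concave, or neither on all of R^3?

F is quadratic, so its Hessian is the constant matrix H = [[-6, 2, -2], [2, -2, 0], [-2, 0, -4]].
Leading principal minors: -6, 8, -24.
Signs alternate −, +, − ⇒ H ≺ 0 ⇒ concave.

concave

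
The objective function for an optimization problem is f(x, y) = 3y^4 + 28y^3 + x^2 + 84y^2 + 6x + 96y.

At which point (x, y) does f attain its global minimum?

f(x,y) separates as P(x) + Q(y), so its minimum is min P + min Q.
P'(x) = 2x + 6 vanishes at x ∈ {-3}; Q'(y) = 12(y + 1)(y + 2)(y + 4) vanishes at y ∈ {-4, -2, -1}.
Local minima of P (where P''>0): P(-3)=-9. Local minima of Q: Q(-4)=-64, Q(-1)=-37.
So the global minimum of f is P(-3) + Q(-4) = -9 − 64 = -73, attained at (-3, -4).

(-3, -4)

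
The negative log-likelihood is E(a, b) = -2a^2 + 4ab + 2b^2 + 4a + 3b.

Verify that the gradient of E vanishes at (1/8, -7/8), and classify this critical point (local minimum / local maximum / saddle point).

saddle point

∇E = (-4a + 4b + 4, 4a + 4b + 3); substituting (1/8, -7/8) gives ∇E = (0, 0), so (1/8, -7/8) is indeed a critical point.
The Hessian of E is constant: H = [[-4, 4], [4, 4]].
det(H) = (-4)·4 − 4² = -32.
Since det(H) < 0, H is indefinite and the critical point is a saddle point.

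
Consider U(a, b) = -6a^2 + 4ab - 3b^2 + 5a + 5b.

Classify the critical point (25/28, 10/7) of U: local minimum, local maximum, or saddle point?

The Hessian of U is constant: H = [[-12, 4], [4, -6]].
det(H) = (-12)·(-6) − 4² = 56.
det(H) > 0 and tr(H) = -18 < 0, so H is negative definite and the point is a local maximum.

local maximum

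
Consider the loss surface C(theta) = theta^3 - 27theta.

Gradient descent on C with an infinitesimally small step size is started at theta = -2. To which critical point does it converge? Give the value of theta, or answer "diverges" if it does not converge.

C'(theta) = 3(theta - 3)(theta + 3), so C'(-2) = -15.
Gradient descent moves in the -C' direction, i.e. theta is increasing.
The nearest critical point in that direction is theta = 3, where C'' = 18 > 0 (a local minimum). The iterate converges there.

3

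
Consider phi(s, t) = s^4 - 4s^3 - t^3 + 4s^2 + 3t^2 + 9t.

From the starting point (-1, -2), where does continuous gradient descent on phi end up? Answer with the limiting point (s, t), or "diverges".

(0, -1)

phi is separable, so gradient descent decouples: s follows -∂phi/∂s, t follows -∂phi/∂t.
∂phi/∂s = 4s(s - 2)(s - 1); at s=-1 this is -24, so s increases.
∂phi/∂t = -3(t - 3)(t + 1); at t=-2 this is -15, so t increases.
s converges to its nearest critical value 0 (a local min of the s-part); t converges to -1. The iterate converges to (0, -1).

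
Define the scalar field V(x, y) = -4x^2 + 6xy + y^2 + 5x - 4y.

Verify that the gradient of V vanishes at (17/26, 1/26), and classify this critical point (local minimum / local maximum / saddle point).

saddle point

∇V = (-8x + 6y + 5, 6x + 2y - 4); substituting (17/26, 1/26) gives ∇V = (0, 0), so (17/26, 1/26) is indeed a critical point.
The Hessian of V is constant: H = [[-8, 6], [6, 2]].
det(H) = (-8)·2 − 6² = -52.
Since det(H) < 0, H is indefinite and the critical point is a saddle point.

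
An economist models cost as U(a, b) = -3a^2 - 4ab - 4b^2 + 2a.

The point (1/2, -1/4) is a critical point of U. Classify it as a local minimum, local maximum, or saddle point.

local maximum

The Hessian of U is constant: H = [[-6, -4], [-4, -8]].
det(H) = (-6)·(-8) − (-4)² = 32.
det(H) > 0 and tr(H) = -14 < 0, so H is negative definite and the point is a local maximum.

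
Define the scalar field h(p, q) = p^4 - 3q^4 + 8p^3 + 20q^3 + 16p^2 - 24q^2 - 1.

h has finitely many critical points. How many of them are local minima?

2

h separates as a function of p plus a function of q, so ∇h=0 decouples.
∂h/∂p = 4p(p + 2)(p + 4) = 0 at p ∈ {-4, -2, 0}; ∂h/∂q = -12q(q - 4)(q - 1) = 0 at q ∈ {0, 1, 4}.
The Hessian is diagonal: diag(h_pp, h_qq). Second derivatives: h_pp(-4)=32, h_pp(-2)=-16, h_pp(0)=32; h_qq(0)=-48, h_qq(1)=36, h_qq(4)=-144.
Local minima occur where both diagonal entries positive: (-4, 1), (0, 1). Count: 2.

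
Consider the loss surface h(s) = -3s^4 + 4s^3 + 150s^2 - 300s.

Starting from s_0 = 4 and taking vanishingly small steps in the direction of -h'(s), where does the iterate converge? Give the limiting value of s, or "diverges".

1

h'(s) = -12(s - 5)(s - 1)(s + 5), so h'(4) = 324.
Gradient descent moves in the -h' direction, i.e. s is decreasing.
The nearest critical point in that direction is s = 1, where h'' = 288 > 0 (a local minimum). The iterate converges there.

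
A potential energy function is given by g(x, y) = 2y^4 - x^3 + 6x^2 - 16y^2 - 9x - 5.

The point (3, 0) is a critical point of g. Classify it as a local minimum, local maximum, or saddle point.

local maximum

The mixed partial ∂²g/∂x∂y is 0, so the Hessian at any point is diag(g_xx, g_yy) = diag(6(-x + 2), 8(3y^2 - 4)).
At (3, 0): H = diag(-6, -32).
Both eigenvalues are negative, so H is negative definite: a local maximum.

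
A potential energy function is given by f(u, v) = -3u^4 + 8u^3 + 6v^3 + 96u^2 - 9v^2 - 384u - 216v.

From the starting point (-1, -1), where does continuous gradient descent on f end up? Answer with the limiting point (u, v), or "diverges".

(2, 4)

f is separable, so gradient descent decouples: u follows -∂f/∂u, v follows -∂f/∂v.
∂f/∂u = -12(u - 4)(u - 2)(u + 4); at u=-1 this is -540, so u increases.
∂f/∂v = 18(v - 4)(v + 3); at v=-1 this is -180, so v increases.
u converges to its nearest critical value 2 (a local min of the u-part); v converges to 4. The iterate converges to (2, 4).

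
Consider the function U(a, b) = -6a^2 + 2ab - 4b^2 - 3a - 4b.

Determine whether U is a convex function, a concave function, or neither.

concave

U is quadratic, so its Hessian is the constant matrix H = [[-12, 2], [2, -8]].
det(H) = 92, tr(H) = -20.
det(H) > 0 and tr(H) < 0, so H is negative definite everywhere: concave.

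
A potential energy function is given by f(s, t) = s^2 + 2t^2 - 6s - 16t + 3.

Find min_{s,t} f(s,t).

-38

f(s,t) separates as P(s) + Q(t) + 3, so its minimum is min P + min Q + 3.
P'(s) = 2s - 6 vanishes at s ∈ {3}; Q'(t) = 4(t - 4) vanishes at t ∈ {4}.
Local minima of P (where P''>0): P(3)=-9. Local minima of Q: Q(4)=-32.
So the global minimum of f is P(3) + Q(4) + 3 = -9 − 32 + 3 = -38, attained at (3, 4).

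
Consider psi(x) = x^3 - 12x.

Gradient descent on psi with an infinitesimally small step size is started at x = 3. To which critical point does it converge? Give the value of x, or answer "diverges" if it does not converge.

2

psi'(x) = 3(x - 2)(x + 2), so psi'(3) = 15.
Gradient descent moves in the -psi' direction, i.e. x is decreasing.
The nearest critical point in that direction is x = 2, where psi'' = 12 > 0 (a local minimum). The iterate converges there.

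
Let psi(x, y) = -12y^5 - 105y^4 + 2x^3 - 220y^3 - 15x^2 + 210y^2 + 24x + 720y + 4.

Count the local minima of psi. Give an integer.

2

psi separates as a function of x plus a function of y, so ∇psi=0 decouples.
∂psi/∂x = 6(x - 4)(x - 1) = 0 at x ∈ {1, 4}; ∂psi/∂y = -60(y - 1)(y + 1)(y + 3)(y + 4) = 0 at y ∈ {-4, -3, -1, 1}.
The Hessian is diagonal: diag(psi_xx, psi_yy). Second derivatives: psi_xx(1)=-18, psi_xx(4)=18; psi_yy(-4)=900, psi_yy(-3)=-480, psi_yy(-1)=720, psi_yy(1)=-2400.
Local minima occur where both diagonal entries positive: (4, -4), (4, -1). Count: 2.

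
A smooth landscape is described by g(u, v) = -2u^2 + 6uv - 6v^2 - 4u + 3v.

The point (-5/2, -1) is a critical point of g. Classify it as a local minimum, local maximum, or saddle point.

local maximum

The Hessian of g is constant: H = [[-4, 6], [6, -12]].
det(H) = (-4)·(-12) − 6² = 12.
det(H) > 0 and tr(H) = -16 < 0, so H is negative definite and the point is a local maximum.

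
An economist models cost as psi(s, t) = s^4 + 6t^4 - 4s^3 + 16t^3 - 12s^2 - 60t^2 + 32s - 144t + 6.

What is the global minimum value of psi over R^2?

psi(s,t) separates as P(s) + Q(t) + 6, so its minimum is min P + min Q + 6.
P'(s) = 4(s - 4)(s - 1)(s + 2) vanishes at s ∈ {-2, 1, 4}; Q'(t) = 24(t - 2)(t + 1)(t + 3) vanishes at t ∈ {-3, -1, 2}.
Local minima of P (where P''>0): P(-2)=-64, P(4)=-64. Local minima of Q: Q(-3)=-54, Q(2)=-304.
So the global minimum of psi is P(-2) + Q(2) + 6 = -64 − 304 + 6 = -362, attained at (-2, 2).

-362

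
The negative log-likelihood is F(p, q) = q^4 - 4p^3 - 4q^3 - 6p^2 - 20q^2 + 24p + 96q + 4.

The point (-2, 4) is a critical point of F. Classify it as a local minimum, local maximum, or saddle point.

local minimum

The mixed partial ∂²F/∂p∂q is 0, so the Hessian at any point is diag(F_pp, F_qq) = diag(-12(2p + 1), 4(3q^2 - 6q - 10)).
At (-2, 4): H = diag(36, 56).
Both eigenvalues are positive, so H is positive definite: a local minimum.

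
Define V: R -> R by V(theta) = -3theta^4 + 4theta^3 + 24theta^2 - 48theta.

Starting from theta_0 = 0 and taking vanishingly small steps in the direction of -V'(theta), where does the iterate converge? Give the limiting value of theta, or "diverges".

1

V'(theta) = -12(theta - 2)(theta - 1)(theta + 2), so V'(0) = -48.
Gradient descent moves in the -V' direction, i.e. theta is increasing.
The nearest critical point in that direction is theta = 1, where V'' = 36 > 0 (a local minimum). The iterate converges there.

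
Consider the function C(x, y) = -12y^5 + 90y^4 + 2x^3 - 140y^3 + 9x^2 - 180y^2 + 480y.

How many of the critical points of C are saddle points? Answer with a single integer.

C separates as a function of x plus a function of y, so ∇C=0 decouples.
∂C/∂x = 6x(x + 3) = 0 at x ∈ {-3, 0}; ∂C/∂y = -60(y - 4)(y - 2)(y - 1)(y + 1) = 0 at y ∈ {-1, 1, 2, 4}.
The Hessian is diagonal: diag(C_xx, C_yy). Second derivatives: C_xx(-3)=-18, C_xx(0)=18; C_yy(-1)=1800, C_yy(1)=-360, C_yy(2)=360, C_yy(4)=-1800.
Saddle points occur where the two diagonal entries have opposite signs: (-3, -1), (-3, 2), (0, 1), (0, 4). Count: 4.

4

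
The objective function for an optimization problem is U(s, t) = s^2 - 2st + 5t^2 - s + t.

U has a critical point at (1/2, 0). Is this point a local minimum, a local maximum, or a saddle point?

The Hessian of U is constant: H = [[2, -2], [-2, 10]].
det(H) = 2·10 − (-2)² = 16.
det(H) > 0 and tr(H) = 12 > 0, so H is positive definite and the point is a local minimum.

local minimum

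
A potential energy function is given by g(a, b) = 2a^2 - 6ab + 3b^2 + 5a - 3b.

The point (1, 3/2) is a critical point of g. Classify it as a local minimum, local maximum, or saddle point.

saddle point

The Hessian of g is constant: H = [[4, -6], [-6, 6]].
det(H) = 4·6 − (-6)² = -12.
Since det(H) < 0, H is indefinite and the critical point is a saddle point.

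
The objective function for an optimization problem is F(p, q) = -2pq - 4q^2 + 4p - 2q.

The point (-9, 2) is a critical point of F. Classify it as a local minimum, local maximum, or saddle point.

saddle point

The Hessian of F is constant: H = [[0, -2], [-2, -8]].
det(H) = 0·(-8) − (-2)² = -4.
Since det(H) < 0, H is indefinite and the critical point is a saddle point.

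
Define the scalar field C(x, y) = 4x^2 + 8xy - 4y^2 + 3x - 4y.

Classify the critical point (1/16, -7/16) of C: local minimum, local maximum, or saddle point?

The Hessian of C is constant: H = [[8, 8], [8, -8]].
det(H) = 8·(-8) − 8² = -128.
Since det(H) < 0, H is indefinite and the critical point is a saddle point.

saddle point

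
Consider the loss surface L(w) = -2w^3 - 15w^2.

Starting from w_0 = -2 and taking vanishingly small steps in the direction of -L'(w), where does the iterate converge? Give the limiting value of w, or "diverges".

L'(w) = -6w(w + 5), so L'(-2) = 36.
Gradient descent moves in the -L' direction, i.e. w is decreasing.
The nearest critical point in that direction is w = -5, where L'' = 30 > 0 (a local minimum). The iterate converges there.

-5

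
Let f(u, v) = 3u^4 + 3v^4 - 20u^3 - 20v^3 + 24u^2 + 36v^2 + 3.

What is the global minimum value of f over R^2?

-125

f(u,v) separates as P(u) + Q(v) + 3, so its minimum is min P + min Q + 3.
P'(u) = 12u(u - 4)(u - 1) vanishes at u ∈ {0, 1, 4}; Q'(v) = 12v(v - 3)(v - 2) vanishes at v ∈ {0, 2, 3}.
Local minima of P (where P''>0): P(0)=0, P(4)=-128. Local minima of Q: Q(0)=0, Q(3)=27.
So the global minimum of f is P(4) + Q(0) + 3 = -128 + 0 + 3 = -125, attained at (4, 0).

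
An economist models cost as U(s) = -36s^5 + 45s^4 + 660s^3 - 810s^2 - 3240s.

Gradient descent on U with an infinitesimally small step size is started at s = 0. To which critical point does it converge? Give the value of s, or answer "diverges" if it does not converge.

2

U'(s) = -180(s - 3)(s - 2)(s + 1)(s + 3), so U'(0) = -3240.
Gradient descent moves in the -U' direction, i.e. s is increasing.
The nearest critical point in that direction is s = 2, where U'' = 2700 > 0 (a local minimum). The iterate converges there.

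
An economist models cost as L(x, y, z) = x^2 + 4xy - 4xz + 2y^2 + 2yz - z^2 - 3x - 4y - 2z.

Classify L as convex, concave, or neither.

neither

L is quadratic, so its Hessian is the constant matrix H = [[2, 4, -4], [4, 4, 2], [-4, 2, -2]].
Leading principal minors: 2, -8, -120.
Neither pattern holds ⇒ H is indefinite ⇒ neither convex nor concave.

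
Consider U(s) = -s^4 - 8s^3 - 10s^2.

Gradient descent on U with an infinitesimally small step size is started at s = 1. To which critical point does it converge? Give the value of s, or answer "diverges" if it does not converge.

diverges

U'(s) = -4s(s + 1)(s + 5), so U'(1) = -48.
Gradient descent moves in the -U' direction, i.e. s is increasing.
There is no critical point above s=1, and U' keeps the same sign, so the iterate runs off to +∞.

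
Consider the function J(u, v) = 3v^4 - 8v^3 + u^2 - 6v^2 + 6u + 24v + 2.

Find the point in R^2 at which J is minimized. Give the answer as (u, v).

(-3, -1)

J(u,v) separates as P(u) + Q(v) + 2, so its minimum is min P + min Q + 2.
P'(u) = 2u + 6 vanishes at u ∈ {-3}; Q'(v) = 12(v - 2)(v - 1)(v + 1) vanishes at v ∈ {-1, 1, 2}.
Local minima of P (where P''>0): P(-3)=-9. Local minima of Q: Q(-1)=-19, Q(2)=8.
So the global minimum of J is P(-3) + Q(-1) + 2 = -9 − 19 + 2 = -26, attained at (-3, -1).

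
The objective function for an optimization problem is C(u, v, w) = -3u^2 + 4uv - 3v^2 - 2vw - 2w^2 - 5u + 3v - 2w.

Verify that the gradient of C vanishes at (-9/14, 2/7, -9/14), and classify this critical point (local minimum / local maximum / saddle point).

∇C = (-6u + 4v - 5, 4u - 6v - 2w + 3, -2v - 4w - 2); substituting (-9/14, 2/7, -9/14) gives ∇C = (0, 0, 0), so (-9/14, 2/7, -9/14) is indeed a critical point.
The Hessian is constant: H = [[-6, 4, 0], [4, -6, -2], [0, -2, -4]].
Leading principal minors: Δ₁ = -6, Δ₂ = 20, Δ₃ = -56.
The minors alternate sign starting negative (−, +, −), so H is negative definite: a local maximum.

local maximum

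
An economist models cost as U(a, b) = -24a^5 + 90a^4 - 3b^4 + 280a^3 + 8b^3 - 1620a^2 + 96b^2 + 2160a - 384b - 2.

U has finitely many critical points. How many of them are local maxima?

U separates as a function of a plus a function of b, so ∇U=0 decouples.
∂U/∂a = -120(a - 3)(a - 2)(a - 1)(a + 3) = 0 at a ∈ {-3, 1, 2, 3}; ∂U/∂b = -12(b - 4)(b - 2)(b + 4) = 0 at b ∈ {-4, 2, 4}.
The Hessian is diagonal: diag(U_aa, U_bb). Second derivatives: U_aa(-3)=14400, U_aa(1)=-960, U_aa(2)=600, U_aa(3)=-1440; U_bb(-4)=-576, U_bb(2)=144, U_bb(4)=-192.
Local maxima occur where both diagonal entries negative: (1, -4), (1, 4), (3, -4), (3, 4). Count: 4.

4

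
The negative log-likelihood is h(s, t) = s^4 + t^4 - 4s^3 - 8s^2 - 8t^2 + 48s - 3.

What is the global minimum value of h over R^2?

h(s,t) separates as P(s) + Q(t) − 3, so its minimum is min P + min Q − 3.
P'(s) = 4(s - 3)(s - 2)(s + 2) vanishes at s ∈ {-2, 2, 3}; Q'(t) = 4t(t - 2)(t + 2) vanishes at t ∈ {-2, 0, 2}.
Local minima of P (where P''>0): P(-2)=-80, P(3)=45. Local minima of Q: Q(-2)=-16, Q(2)=-16.
So the global minimum of h is P(-2) + Q(-2) − 3 = -80 − 16 − 3 = -99, attained at (-2, -2).

-99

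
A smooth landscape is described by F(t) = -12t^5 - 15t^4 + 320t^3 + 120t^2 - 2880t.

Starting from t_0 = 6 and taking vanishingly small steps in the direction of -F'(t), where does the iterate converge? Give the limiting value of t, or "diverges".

diverges

F'(t) = -60(t - 3)(t - 2)(t + 2)(t + 4), so F'(6) = -57600.
Gradient descent moves in the -F' direction, i.e. t is increasing.
There is no critical point above t=6, and F' keeps the same sign, so the iterate runs off to +∞.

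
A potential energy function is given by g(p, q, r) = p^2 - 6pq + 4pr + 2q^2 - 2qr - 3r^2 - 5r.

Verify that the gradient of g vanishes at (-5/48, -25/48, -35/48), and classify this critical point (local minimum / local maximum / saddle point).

saddle point

∇g = (2p - 6q + 4r, -6p + 4q - 2r, 4p - 2q - 6r - 5); substituting (-5/48, -25/48, -35/48) gives ∇g = (0, 0, 0), so (-5/48, -25/48, -35/48) is indeed a critical point.
The Hessian is constant: H = [[2, -6, 4], [-6, 4, -2], [4, -2, -6]].
Leading principal minors: Δ₁ = 2, Δ₂ = -28, Δ₃ = 192.
The minors fit neither the all-positive nor the alternating-sign pattern, so H is indefinite: a saddle point.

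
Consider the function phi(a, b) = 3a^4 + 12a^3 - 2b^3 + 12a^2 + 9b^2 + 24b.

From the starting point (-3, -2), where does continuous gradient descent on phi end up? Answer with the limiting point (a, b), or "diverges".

phi is separable, so gradient descent decouples: a follows -∂phi/∂a, b follows -∂phi/∂b.
∂phi/∂a = 12a(a + 1)(a + 2); at a=-3 this is -72, so a increases.
∂phi/∂b = -6(b - 4)(b + 1); at b=-2 this is -36, so b increases.
a converges to its nearest critical value -2 (a local min of the a-part); b converges to -1. The iterate converges to (-2, -1).

(-2, -1)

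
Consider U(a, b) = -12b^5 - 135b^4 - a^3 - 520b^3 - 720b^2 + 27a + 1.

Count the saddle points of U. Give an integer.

U separates as a function of a plus a function of b, so ∇U=0 decouples.
∂U/∂a = -3(a - 3)(a + 3) = 0 at a ∈ {-3, 3}; ∂U/∂b = -60b(b + 2)(b + 3)(b + 4) = 0 at b ∈ {-4, -3, -2, 0}.
The Hessian is diagonal: diag(U_aa, U_bb). Second derivatives: U_aa(-3)=18, U_aa(3)=-18; U_bb(-4)=480, U_bb(-3)=-180, U_bb(-2)=240, U_bb(0)=-1440.
Saddle points occur where the two diagonal entries have opposite signs: (-3, -3), (-3, 0), (3, -4), (3, -2). Count: 4.

4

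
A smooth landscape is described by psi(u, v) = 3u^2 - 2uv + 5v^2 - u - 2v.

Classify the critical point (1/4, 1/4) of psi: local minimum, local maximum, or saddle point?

The Hessian of psi is constant: H = [[6, -2], [-2, 10]].
det(H) = 6·10 − (-2)² = 56.
det(H) > 0 and tr(H) = 16 > 0, so H is positive definite and the point is a local minimum.

local minimum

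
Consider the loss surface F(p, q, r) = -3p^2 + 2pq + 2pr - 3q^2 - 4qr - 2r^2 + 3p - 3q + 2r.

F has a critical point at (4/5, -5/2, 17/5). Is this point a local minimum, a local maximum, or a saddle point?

local maximum

The Hessian is constant: H = [[-6, 2, 2], [2, -6, -4], [2, -4, -4]].
Leading principal minors: Δ₁ = -6, Δ₂ = 32, Δ₃ = -40.
The minors alternate sign starting negative (−, +, −), so H is negative definite: a local maximum.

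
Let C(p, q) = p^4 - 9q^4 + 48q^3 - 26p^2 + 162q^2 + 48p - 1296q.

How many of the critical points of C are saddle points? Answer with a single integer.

C separates as a function of p plus a function of q, so ∇C=0 decouples.
∂C/∂p = 4(p - 3)(p - 1)(p + 4) = 0 at p ∈ {-4, 1, 3}; ∂C/∂q = -36(q - 4)(q - 3)(q + 3) = 0 at q ∈ {-3, 3, 4}.
The Hessian is diagonal: diag(C_pp, C_qq). Second derivatives: C_pp(-4)=140, C_pp(1)=-40, C_pp(3)=56; C_qq(-3)=-1512, C_qq(3)=216, C_qq(4)=-252.
Saddle points occur where the two diagonal entries have opposite signs: (-4, -3), (-4, 4), (1, 3), (3, -3), (3, 4). Count: 5.

5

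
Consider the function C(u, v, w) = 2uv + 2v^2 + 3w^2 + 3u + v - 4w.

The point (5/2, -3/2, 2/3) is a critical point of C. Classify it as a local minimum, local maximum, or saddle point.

saddle point

The Hessian is constant: H = [[0, 2, 0], [2, 4, 0], [0, 0, 6]].
Leading principal minors: Δ₁ = 0, Δ₂ = -4, Δ₃ = -24.
The minors fit neither the all-positive nor the alternating-sign pattern, so H is indefinite: a saddle point.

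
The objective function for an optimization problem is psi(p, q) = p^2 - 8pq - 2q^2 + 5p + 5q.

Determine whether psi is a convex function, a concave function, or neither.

psi is quadratic, so its Hessian is the constant matrix H = [[2, -8], [-8, -4]].
det(H) = -72, tr(H) = -2.
det(H) < 0, so H is indefinite: neither convex nor concave.

neither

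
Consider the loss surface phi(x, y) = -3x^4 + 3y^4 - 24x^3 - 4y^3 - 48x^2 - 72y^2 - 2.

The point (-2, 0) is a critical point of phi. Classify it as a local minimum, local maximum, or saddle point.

The mixed partial ∂²phi/∂x∂y is 0, so the Hessian at any point is diag(phi_xx, phi_yy) = diag(-12(3x^2 + 12x + 8), 12(3y^2 - 2y - 12)).
At (-2, 0): H = diag(48, -144).
The eigenvalues have opposite signs, so H is indefinite: a saddle point.

saddle point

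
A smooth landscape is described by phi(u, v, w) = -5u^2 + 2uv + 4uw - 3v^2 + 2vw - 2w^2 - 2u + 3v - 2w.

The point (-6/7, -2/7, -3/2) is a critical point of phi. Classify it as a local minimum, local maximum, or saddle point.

local maximum

The Hessian is constant: H = [[-10, 2, 4], [2, -6, 2], [4, 2, -4]].
Leading principal minors: Δ₁ = -10, Δ₂ = 56, Δ₃ = -56.
The minors alternate sign starting negative (−, +, −), so H is negative definite: a local maximum.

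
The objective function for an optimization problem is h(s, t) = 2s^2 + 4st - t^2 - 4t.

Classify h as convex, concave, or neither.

h is quadratic, so its Hessian is the constant matrix H = [[4, 4], [4, -2]].
det(H) = -24, tr(H) = 2.
det(H) < 0, so H is indefinite: neither convex nor concave.

neither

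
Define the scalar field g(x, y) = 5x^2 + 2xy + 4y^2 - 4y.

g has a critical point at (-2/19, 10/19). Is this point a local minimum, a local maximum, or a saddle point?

The Hessian of g is constant: H = [[10, 2], [2, 8]].
det(H) = 10·8 − 2² = 76.
det(H) > 0 and tr(H) = 18 > 0, so H is positive definite and the point is a local minimum.

local minimum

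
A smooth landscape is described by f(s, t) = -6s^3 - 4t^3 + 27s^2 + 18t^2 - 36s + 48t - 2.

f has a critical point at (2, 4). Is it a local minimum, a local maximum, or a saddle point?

local maximum

The mixed partial ∂²f/∂s∂t is 0, so the Hessian at any point is diag(f_ss, f_tt) = diag(18(-2s + 3), 12(-2t + 3)).
At (2, 4): H = diag(-18, -60).
Both eigenvalues are negative, so H is negative definite: a local maximum.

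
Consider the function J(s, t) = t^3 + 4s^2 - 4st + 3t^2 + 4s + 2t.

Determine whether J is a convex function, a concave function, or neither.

The term t^3 is cubic, so the Hessian is not constant.
∂²J/∂t² = 6t + 6, which takes both signs as t varies (negative for sufficiently negative t). A diagonal entry of the Hessian changing sign means the Hessian is neither positive- nor negative-semidefinite on all of R^2.

neither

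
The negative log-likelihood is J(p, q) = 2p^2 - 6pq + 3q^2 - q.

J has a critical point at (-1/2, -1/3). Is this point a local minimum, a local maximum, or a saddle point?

saddle point

The Hessian of J is constant: H = [[4, -6], [-6, 6]].
det(H) = 4·6 − (-6)² = -12.
Since det(H) < 0, H is indefinite and the critical point is a saddle point.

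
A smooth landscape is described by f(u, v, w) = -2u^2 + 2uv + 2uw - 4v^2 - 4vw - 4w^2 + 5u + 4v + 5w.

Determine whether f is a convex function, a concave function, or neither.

f is quadratic, so its Hessian is the constant matrix H = [[-4, 2, 2], [2, -8, -4], [2, -4, -8]].
Leading principal minors: -4, 28, -160.
Signs alternate −, +, − ⇒ H ≺ 0 ⇒ concave.

concave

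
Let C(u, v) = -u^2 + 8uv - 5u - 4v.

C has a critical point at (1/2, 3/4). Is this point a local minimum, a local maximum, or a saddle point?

saddle point

The Hessian of C is constant: H = [[-2, 8], [8, 0]].
det(H) = (-2)·0 − 8² = -64.
Since det(H) < 0, H is indefinite and the critical point is a saddle point.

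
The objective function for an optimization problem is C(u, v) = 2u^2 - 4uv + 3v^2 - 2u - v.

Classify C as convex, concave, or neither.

C is quadratic, so its Hessian is the constant matrix H = [[4, -4], [-4, 6]].
det(H) = 8, tr(H) = 10.
det(H) > 0 and tr(H) > 0, so H is positive definite everywhere: convex.

convex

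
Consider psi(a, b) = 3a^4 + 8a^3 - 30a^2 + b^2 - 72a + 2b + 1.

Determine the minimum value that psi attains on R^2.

-152

psi(a,b) separates as P(a) + Q(b) + 1, so its minimum is min P + min Q + 1.
P'(a) = 12(a - 2)(a + 1)(a + 3) vanishes at a ∈ {-3, -1, 2}; Q'(b) = 2b + 2 vanishes at b ∈ {-1}.
Local minima of P (where P''>0): P(-3)=-27, P(2)=-152. Local minima of Q: Q(-1)=-1.
So the global minimum of psi is P(2) + Q(-1) + 1 = -152 − 1 + 1 = -152, attained at (2, -1).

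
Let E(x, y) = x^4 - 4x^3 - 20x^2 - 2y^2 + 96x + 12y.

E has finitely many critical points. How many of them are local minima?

0

E separates as a function of x plus a function of y, so ∇E=0 decouples.
∂E/∂x = 4(x - 4)(x - 2)(x + 3) = 0 at x ∈ {-3, 2, 4}; ∂E/∂y = -4(y - 3) = 0 at y ∈ {3}.
The Hessian is diagonal: diag(E_xx, E_yy). Second derivatives: E_xx(-3)=140, E_xx(2)=-40, E_xx(4)=56; E_yy(3)=-4.
Local minima occur where both diagonal entries positive: none. Count: 0.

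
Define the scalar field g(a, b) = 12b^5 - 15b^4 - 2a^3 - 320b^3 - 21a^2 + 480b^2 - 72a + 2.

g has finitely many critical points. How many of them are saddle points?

4

g separates as a function of a plus a function of b, so ∇g=0 decouples.
∂g/∂a = -6(a + 3)(a + 4) = 0 at a ∈ {-4, -3}; ∂g/∂b = 60b(b - 4)(b - 1)(b + 4) = 0 at b ∈ {-4, 0, 1, 4}.
The Hessian is diagonal: diag(g_aa, g_bb). Second derivatives: g_aa(-4)=6, g_aa(-3)=-6; g_bb(-4)=-9600, g_bb(0)=960, g_bb(1)=-900, g_bb(4)=5760.
Saddle points occur where the two diagonal entries have opposite signs: (-4, -4), (-4, 1), (-3, 0), (-3, 4). Count: 4.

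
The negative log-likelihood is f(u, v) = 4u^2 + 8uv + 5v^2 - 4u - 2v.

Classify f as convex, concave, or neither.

f is quadratic, so its Hessian is the constant matrix H = [[8, 8], [8, 10]].
det(H) = 16, tr(H) = 18.
det(H) > 0 and tr(H) > 0, so H is positive definite everywhere: convex.

convex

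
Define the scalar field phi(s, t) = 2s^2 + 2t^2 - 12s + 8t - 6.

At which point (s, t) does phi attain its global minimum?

(3, -2)

phi(s,t) separates as P(s) + Q(t) − 6, so its minimum is min P + min Q − 6.
P'(s) = 4s - 12 vanishes at s ∈ {3}; Q'(t) = 4(t + 2) vanishes at t ∈ {-2}.
Local minima of P (where P''>0): P(3)=-18. Local minima of Q: Q(-2)=-8.
So the global minimum of phi is P(3) + Q(-2) − 6 = -18 − 8 − 6 = -32, attained at (3, -2).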